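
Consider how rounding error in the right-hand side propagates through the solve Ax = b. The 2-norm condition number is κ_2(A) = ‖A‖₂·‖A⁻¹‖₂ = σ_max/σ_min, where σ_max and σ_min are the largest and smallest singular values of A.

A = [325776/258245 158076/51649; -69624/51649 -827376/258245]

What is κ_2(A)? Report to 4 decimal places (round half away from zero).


274.0000

M = AᵀA = [20791872/6099925 1995840/243997; 1995840/243997 119752272/6099925]. tr(M)=10811088/469225, det(M)=82944/11730625
λ_max, λ_min = (10811088/469225 ± √186997434624/352275361)/2 = 576/25, 144/469225
κ_2(A) = √(λ_max/λ_min) = √((576/25) / (144/469225)) = 274.0000


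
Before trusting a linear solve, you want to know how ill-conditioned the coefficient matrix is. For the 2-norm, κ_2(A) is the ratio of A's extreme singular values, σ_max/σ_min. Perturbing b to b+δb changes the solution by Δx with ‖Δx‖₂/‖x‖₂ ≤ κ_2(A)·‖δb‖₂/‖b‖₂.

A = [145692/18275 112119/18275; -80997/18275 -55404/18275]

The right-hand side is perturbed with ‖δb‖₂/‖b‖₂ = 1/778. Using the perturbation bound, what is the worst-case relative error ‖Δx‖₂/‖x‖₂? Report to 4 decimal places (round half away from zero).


0.0553

AᵀA = [96147657/1155625 72049824/1155625; 72049824/1155625 54118593/1155625]; tr = 240426/1849, det = 10556001/1155625
char-poly roots: 3249/25 and 3249/46225
κ = σ_max/σ_min = (57/5)/(57/215) = 43.0000
worst-case relative error ≤ 43.0000 × 1/778 = 0.0553


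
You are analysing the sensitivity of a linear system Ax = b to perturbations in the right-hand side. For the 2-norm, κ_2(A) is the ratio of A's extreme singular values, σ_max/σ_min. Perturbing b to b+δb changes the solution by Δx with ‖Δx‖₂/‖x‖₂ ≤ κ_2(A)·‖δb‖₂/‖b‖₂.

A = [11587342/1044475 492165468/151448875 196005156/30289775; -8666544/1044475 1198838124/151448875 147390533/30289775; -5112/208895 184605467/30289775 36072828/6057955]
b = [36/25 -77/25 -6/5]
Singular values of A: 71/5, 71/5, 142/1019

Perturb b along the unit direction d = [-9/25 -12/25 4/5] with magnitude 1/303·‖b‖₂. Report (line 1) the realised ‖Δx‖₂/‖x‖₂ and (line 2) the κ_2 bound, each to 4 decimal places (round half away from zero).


0.3363
0.3363

largest singular value 71/5, smallest 142/1019
κ = σ_max/σ_min = (71/5)/(142/1019) = 101.9000
worst-case relative error ≤ 101.9000 × 1/303 = 0.3363
solve Ax = b  →  x = [0.2061 -0.1340 -0.0636]
‖b‖₂ = 3.6056 and ‖x‖₂ = 0.2539
δb = ε·‖b‖·d = [-0.0043 -0.0057 0.0095]; solving A·Δx = δb gives ‖Δx‖ = 0.0854
dividing the unrounded norms, ‖Δx‖/‖x‖ = 0.3363
tightness: 0.3363 against a bound of 0.3363; the bound is attained (ratio 1)


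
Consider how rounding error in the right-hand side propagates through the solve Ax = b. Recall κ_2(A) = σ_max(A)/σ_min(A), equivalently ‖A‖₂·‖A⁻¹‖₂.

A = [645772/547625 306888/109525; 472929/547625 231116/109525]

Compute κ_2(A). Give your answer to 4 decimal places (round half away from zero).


form AᵀA = [1971333277/922748125 946095804/184549625; 946095804/184549625 18165520/1476397] with trace 1024983329/70980625 and determinant 8340544/1774515625
solving λ² − 1024983329/70980625·λ + 8340544/1774515625 = 0 gives λ = 361/25, 23104/70980625
so κ_2 = √((361/25) / (23104/70980625)) = 210.6250

210.6250


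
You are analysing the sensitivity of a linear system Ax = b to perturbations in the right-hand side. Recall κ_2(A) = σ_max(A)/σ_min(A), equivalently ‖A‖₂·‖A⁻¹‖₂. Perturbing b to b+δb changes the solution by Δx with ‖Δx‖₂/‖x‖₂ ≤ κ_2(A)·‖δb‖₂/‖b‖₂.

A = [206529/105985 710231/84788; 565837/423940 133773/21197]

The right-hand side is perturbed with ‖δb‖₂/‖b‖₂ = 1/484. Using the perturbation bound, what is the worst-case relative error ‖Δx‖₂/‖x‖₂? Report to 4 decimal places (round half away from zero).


form AᵀA = [40105566241/7189004944 11118850560/449312809; 11118850560/449312809 790751521825/7189004944] with trace 247131793/2138312 and determinant 85470025/68425984
λ_max, λ_min = (247131793/2138312 ± √953926217404416/71443409521)/2 = 1849/16, 46225/4276624
κ = σ_max/σ_min = (43/4)/(215/2068) = 103.4000
κ_2(A)·‖δb‖/‖b‖ = 0.2136

0.2136


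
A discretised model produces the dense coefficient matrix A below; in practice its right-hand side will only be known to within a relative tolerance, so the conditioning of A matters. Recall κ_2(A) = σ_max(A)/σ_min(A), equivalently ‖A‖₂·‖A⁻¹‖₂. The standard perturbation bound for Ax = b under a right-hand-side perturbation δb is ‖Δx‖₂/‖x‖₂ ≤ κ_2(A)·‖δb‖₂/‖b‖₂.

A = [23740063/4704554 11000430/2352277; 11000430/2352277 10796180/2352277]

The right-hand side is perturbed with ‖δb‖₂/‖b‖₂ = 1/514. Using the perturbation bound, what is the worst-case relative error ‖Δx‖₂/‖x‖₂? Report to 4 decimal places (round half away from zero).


0.1360

AᵀA = [1245693736009/26317275076 296478089145/6579318769; 296478089145/6579318769 282481525300/6579318769]; tr = 2824756049/31292836, det = 13032100/7823209
λ_max, λ_min = (2824756049/31292836 ± √7972721754473520801/979241584922896)/2 = 361/4, 144400/7823209
σ_max=√(361/4)=(19/2), σ_min=√(144400/7823209)=(380/2797) → κ = 69.9250
perturbation bound = 69.9250·1/514 = 0.1360


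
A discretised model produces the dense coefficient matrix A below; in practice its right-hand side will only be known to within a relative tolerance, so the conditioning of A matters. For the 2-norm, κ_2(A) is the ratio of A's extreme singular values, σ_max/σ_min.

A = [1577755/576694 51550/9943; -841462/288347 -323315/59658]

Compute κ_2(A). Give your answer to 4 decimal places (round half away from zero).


238.6320

M = AᵀA = [6327638561/395452996 8897536160/296589747; 8897536160/296589747 200199079225/3559076964]. tr(M)=128573913137/1779538482, det(M)=1305015625/14236307856
λ_max, λ_min = (128573913137/1779538482 ± √4132522494149667947536/791689302229716081)/2 = 289/4, 4515625/3559076964
σ_max=√(289/4)=(17/2), σ_min=√(4515625/3559076964)=(2125/59658) → κ = 238.6320


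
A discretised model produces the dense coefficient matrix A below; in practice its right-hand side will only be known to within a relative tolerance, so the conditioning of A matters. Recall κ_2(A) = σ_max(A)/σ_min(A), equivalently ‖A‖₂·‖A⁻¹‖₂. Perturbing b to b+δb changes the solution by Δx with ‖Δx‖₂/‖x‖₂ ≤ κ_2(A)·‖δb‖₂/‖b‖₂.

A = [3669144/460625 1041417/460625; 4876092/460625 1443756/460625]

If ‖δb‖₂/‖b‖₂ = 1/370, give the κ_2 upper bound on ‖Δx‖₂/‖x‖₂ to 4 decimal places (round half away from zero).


0.4980

form AᵀA = [1489555635408/8487015625 434439840744/8487015625; 434439840744/8487015625 126759230217/8487015625] with trace 517220757/2715845 and determinant 362673936/339480625
λ_max, λ_min = (517220757/2715845 ± √6687144813834753489/184395351600625)/2 = 4761/25, 76176/13579225
σ_max=√(4761/25)=(69/5), σ_min=√(76176/13579225)=(276/3685) → κ = 184.2500
bound on ‖Δx‖/‖x‖: κ·ε = 184.2500·1/370 = 0.4980


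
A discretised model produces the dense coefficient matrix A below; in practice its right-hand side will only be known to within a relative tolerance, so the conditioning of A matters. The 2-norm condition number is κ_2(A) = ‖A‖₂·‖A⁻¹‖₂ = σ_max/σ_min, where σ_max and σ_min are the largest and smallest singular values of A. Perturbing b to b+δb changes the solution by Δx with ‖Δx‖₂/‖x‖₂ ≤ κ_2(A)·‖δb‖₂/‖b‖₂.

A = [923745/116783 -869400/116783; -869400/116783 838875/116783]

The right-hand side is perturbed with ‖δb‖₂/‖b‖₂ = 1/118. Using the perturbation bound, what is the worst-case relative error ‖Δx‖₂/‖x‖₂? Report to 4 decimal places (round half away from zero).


M = AᵀA = [55488316725/470285141 -52842132000/470285141; -52842132000/470285141 50329918125/470285141]. tr(M)=3648904650/16216729, det(M)=31640625/16216729
λ_max, λ_min = (3648904650/16216729 ± √13312452715027560000/262982299459441)/2 = 225, 140625/16216729
so κ_2 = √(225 / (140625/16216729)) = 161.0800
perturbation bound = 161.0800·1/118 = 1.3651

1.3651


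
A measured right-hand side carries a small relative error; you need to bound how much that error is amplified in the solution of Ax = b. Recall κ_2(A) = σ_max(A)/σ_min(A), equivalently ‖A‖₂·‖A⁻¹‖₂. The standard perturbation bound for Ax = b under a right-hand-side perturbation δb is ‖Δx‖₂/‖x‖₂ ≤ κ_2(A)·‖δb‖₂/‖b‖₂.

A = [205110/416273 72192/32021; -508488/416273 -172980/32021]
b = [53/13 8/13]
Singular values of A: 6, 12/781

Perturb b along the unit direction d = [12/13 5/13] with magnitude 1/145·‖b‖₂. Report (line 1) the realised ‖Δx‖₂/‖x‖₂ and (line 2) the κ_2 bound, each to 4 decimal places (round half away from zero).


0.0071
2.6931

σ_max = 6, σ_min = 12/781
condition number: 6 ÷ (12/781) = 390.5000
bound on ‖Δx‖/‖x‖: κ·ε = 390.5000·1/145 = 2.6931
solve Ax = b  →  x = [-253.9472 57.3089]
2-norm of b is 4.1231; of x, 260.3334
Δx = A⁻¹·δb where δb = 1/145·4.1231·d; ‖Δx‖ = 1.8507
dividing the unrounded norms, ‖Δx‖/‖x‖ = 0.0071
realised/bound (from unrounded values) ≈ 0.0026


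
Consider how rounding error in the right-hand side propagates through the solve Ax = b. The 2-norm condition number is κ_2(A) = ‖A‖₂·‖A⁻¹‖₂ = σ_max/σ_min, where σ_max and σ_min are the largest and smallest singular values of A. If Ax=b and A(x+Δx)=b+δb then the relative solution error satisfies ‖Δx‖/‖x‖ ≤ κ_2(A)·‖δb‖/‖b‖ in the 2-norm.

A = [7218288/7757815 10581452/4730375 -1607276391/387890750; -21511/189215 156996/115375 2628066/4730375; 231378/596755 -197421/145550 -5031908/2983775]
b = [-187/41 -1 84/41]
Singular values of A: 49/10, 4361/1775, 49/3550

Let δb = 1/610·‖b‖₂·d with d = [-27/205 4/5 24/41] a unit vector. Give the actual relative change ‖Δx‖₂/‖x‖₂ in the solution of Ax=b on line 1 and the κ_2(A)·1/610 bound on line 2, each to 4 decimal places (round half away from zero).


0.0084
0.5820

σ_max = 49/10, σ_min = 49/3550
κ_2(A) = (49/10) / (49/3550) = 355.0000
perturbation bound = 355.0000·1/610 = 0.5820
solve Ax = b  →  x = [70.6196 -1.4411 16.1804]
‖b‖₂ = 5.0990 and ‖x‖₂ = 72.4639
Δx = A⁻¹·δb where δb = 1/610·5.0990·d; ‖Δx‖ = 0.6056
relative error = 0.0084
so the bound overstates the realised error by a factor of ≈ 69.6355 (computed from the unrounded values)


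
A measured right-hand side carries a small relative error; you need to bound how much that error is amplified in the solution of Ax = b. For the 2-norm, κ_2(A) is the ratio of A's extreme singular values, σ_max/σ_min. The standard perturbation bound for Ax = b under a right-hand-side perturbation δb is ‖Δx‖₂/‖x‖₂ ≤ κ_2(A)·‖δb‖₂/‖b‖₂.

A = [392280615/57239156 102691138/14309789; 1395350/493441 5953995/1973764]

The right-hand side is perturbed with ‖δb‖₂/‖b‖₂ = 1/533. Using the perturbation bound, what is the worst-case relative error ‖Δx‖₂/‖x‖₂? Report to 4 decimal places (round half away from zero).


AᵀA = [1065579495486025/19386514672144 69927059899620/1211657167009; 69927059899620/1211657167009 1174798903329241/19386514672144]; tr = 1331972888713/11525870792, det = 53418765625/368827865344
λ_max, λ_min = (1331972888713/11525870792 ± √27719918969416346057121/2075714023654354801)/2 = 1849/16, 28890625/23051741584
so κ_2 = √((1849/16) / (28890625/23051741584)) = 303.6560
bound on ‖Δx‖/‖x‖: κ·ε = 303.6560·1/533 = 0.5697

0.5697


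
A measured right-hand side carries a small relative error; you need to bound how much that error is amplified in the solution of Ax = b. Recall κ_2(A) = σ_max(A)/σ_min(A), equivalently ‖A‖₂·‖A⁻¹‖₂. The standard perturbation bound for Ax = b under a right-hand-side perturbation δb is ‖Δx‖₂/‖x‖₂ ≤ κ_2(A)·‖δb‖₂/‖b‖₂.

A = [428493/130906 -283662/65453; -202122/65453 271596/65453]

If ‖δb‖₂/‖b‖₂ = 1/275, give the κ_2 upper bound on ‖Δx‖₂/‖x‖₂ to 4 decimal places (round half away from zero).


AᵀA = [412627185/20376196 -137537595/5094049; -137537595/5094049 183387060/5094049]; tr = 1146175425/20376196, det = 202500/5094049
char-poly roots: 225/4 and 3600/5094049
κ_2(A) = √(λ_max/λ_min) = √((225/4) / (3600/5094049)) = 282.1250
perturbation bound = 282.1250·1/275 = 1.0259

1.0259


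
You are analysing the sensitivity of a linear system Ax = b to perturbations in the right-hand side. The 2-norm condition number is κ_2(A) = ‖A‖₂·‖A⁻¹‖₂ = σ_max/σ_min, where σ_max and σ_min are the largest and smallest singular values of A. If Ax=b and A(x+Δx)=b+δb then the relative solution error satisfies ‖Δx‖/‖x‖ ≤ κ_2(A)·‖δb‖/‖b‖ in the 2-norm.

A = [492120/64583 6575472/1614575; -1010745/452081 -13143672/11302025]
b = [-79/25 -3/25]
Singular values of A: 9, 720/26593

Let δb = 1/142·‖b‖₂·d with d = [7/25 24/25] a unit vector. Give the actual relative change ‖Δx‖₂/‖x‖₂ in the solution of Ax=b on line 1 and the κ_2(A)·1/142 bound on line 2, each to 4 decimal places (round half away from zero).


0.0223
2.3409

largest singular value 9, smallest 720/26593
κ_2(A) = 9 / (720/26593) = 332.4125
worst-case relative error ≤ 332.4125 × 1/142 = 2.3409
solve Ax = b  →  x = [17.0869 -32.7463]
‖b‖₂ = 3.1623 and ‖x‖₂ = 36.9362
δb = ε·‖b‖·d = [0.0062 0.0214]; solving A·Δx = δb gives ‖Δx‖ = 0.8225
dividing the unrounded norms, ‖Δx‖/‖x‖ = 0.0223
so the bound overstates the realised error by a factor of ≈ 105.1223 (computed from the unrounded values)


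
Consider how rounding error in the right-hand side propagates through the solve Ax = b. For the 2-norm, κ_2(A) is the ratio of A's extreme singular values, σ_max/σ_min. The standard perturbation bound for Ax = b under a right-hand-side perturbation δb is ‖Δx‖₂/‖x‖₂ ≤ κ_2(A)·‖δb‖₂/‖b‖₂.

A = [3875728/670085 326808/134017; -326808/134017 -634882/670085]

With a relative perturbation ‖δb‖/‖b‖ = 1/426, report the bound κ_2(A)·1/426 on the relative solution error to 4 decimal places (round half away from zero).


form AᵀA = [104682569536/2656887025 1744501104/106275481; 1744501104/106275481 18184389796/2656887025] with trace 727023428/15721225 and determinant 85525504/393030625
eigenvalues of AᵀA: λ = (tr ± √(tr²−4·det))/2 = 1156/25, 73984/15721225
κ_2(A) = √(λ_max/λ_min) = √((1156/25) / (73984/15721225)) = 99.1250
bound on ‖Δx‖/‖x‖: κ·ε = 99.1250·1/426 = 0.2327

0.2327


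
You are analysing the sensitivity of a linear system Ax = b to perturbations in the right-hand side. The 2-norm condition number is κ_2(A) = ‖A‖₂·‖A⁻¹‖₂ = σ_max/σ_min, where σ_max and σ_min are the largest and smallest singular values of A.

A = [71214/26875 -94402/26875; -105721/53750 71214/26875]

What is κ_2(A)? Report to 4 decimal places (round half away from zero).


M = AᵀA = [1258506601/115562500 -419486067/28890625; -419486067/28890625 559326856/28890625]. tr(M)=139832561/4622500, det(M)=14641/1155625
char-poly roots: 121/4 and 484/1155625
σ_max=√(121/4)=(11/2), σ_min=√(484/1155625)=(22/1075) → κ = 268.7500

268.7500


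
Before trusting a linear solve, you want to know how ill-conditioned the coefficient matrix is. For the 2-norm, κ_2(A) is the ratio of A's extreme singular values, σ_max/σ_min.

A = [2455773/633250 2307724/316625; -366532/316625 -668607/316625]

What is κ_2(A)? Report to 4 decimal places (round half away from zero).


form AᵀA = [10509126169/641608900 985180482/32080445; 985180482/32080445 9236200609/160402225] with trace 32840089/444020 and determinant 3418801/55502500
λ_max, λ_min = (32840089/444020 ± √26960571725382009/4928844010000)/2 = 1849/25, 1849/2220100
κ_2(A) = √(λ_max/λ_min) = √((1849/25) / (1849/2220100)) = 298.0000

298.0000


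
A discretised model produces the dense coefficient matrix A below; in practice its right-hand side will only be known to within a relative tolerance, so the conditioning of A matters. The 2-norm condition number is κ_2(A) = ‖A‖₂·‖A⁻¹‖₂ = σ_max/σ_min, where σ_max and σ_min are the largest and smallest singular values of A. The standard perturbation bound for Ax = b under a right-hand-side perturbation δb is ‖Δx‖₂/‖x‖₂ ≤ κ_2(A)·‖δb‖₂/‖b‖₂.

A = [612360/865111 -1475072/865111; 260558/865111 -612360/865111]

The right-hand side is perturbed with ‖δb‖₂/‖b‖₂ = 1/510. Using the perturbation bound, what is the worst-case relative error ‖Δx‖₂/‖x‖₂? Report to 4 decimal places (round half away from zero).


form AᵀA = [201581812/340654093 -483764400/340654093; -483764400/340654093 1161047872/340654093] with trace 104817668/26204161 and determinant 4096/26204161
eigenvalues of AᵀA: λ = (tr ± √(tr²−4·det))/2 = 4, 1024/26204161
κ_2(A) = √(λ_max/λ_min) = √(4 / (1024/26204161)) = 319.9375
κ_2(A)·‖δb‖/‖b‖ = 0.6273

0.6273


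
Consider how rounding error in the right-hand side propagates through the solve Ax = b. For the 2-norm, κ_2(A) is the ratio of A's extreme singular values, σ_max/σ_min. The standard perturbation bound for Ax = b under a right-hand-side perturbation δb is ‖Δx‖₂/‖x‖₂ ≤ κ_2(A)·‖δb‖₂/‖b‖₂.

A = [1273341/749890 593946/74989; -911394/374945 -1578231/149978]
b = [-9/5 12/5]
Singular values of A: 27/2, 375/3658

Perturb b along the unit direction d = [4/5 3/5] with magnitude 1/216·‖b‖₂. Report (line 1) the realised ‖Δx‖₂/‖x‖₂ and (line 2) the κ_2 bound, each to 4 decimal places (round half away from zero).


0.6097
0.6097

largest singular value 27/2, smallest 375/3658
condition number: (27/2) ÷ (375/3658) = 131.6880
κ_2(A)·‖δb‖/‖b‖ = 0.6097
solve Ax = b  →  x = [-0.0488 -0.2168]
‖b‖₂ = 3.0000 and ‖x‖₂ = 0.2222
Δx = A⁻¹·δb where δb = 1/216·3.0000·d; ‖Δx‖ = 0.1355
dividing the unrounded norms, ‖Δx‖/‖x‖ = 0.6097
realised/bound = 1 exactly: the bound is attained for this b and d


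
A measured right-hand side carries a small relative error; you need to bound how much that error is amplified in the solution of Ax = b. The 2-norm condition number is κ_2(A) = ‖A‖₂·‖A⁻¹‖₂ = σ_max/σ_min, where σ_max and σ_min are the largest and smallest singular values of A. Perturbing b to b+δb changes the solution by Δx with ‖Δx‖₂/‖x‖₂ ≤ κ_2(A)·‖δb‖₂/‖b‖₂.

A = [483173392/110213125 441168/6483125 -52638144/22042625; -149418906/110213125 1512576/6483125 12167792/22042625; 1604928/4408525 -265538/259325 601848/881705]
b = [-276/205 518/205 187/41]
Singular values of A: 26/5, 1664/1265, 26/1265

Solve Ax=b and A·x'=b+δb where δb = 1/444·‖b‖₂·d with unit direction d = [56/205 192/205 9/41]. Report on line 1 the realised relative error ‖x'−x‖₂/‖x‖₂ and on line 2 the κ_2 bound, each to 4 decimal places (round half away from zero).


σ_max = 26/5, σ_min = 26/1265
condition number: (26/5) ÷ (26/1265) = 253.0000
perturbation bound = 253.0000·1/444 = 0.5698
solve Ax = b  →  x = [55.4695 85.1442 104.8225]
‖b‖₂ = 5.3852 and ‖x‖₂ = 145.9937
with δb = [0.0033 0.0114 0.0027], A·Δx = δb → ‖Δx‖ = 0.5901
dividing the unrounded norms, ‖Δx‖/‖x‖ = 0.0040
so the bound overstates the realised error by a factor of ≈ 140.9738 (computed from the unrounded values)

0.0040
0.5698


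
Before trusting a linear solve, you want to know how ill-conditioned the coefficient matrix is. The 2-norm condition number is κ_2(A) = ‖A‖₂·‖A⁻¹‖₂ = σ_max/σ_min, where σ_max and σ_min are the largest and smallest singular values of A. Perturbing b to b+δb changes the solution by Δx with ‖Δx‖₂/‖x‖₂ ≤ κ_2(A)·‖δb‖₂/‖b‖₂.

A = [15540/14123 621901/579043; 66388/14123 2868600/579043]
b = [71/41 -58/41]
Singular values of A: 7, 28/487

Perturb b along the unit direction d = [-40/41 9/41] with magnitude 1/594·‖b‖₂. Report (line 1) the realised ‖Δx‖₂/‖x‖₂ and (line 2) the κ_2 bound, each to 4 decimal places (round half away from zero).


0.0019
0.2050

from the listed singular values, σ₁ = 7, σ_n = 28/487
κ = σ_max/σ_min = 7/(28/487) = 121.7500
κ_2(A)·‖δb‖/‖b‖ = 0.2050
solve Ax = b  →  x = [25.0911 -24.0936]
‖b‖₂ = 2.2361 and ‖x‖₂ = 34.7860
Δx = A⁻¹·δb where δb = 1/594·2.2361·d; ‖Δx‖ = 0.0655
relative error = 0.0019
realised/bound (from unrounded values) ≈ 0.0092


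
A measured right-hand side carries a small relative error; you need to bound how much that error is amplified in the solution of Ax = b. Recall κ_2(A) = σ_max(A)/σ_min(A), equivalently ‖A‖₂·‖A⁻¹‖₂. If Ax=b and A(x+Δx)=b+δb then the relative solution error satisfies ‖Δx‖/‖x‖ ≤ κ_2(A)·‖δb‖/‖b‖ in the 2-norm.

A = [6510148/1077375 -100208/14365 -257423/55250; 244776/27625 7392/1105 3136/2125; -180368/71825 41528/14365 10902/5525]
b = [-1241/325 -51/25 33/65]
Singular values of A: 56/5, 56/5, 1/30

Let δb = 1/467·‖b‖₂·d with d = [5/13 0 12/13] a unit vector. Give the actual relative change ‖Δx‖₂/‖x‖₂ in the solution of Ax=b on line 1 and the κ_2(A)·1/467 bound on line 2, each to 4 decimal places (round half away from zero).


0.0093
0.7195

largest singular value 56/5, smallest 1/30
condition number: (56/5) ÷ (1/30) = 336.0000
κ_2(A)·‖δb‖/‖b‖ = 0.7195
solve Ax = b  →  x = [-5.7680 13.1468 -26.3445]
‖b‖₂ = 4.3589 and ‖x‖₂ = 30.0024
Δx = A⁻¹·δb where δb = 1/467·4.3589·d; ‖Δx‖ = 0.2800
dividing the unrounded norms, ‖Δx‖/‖x‖ = 0.0093
realised/bound (from unrounded values) ≈ 0.0130


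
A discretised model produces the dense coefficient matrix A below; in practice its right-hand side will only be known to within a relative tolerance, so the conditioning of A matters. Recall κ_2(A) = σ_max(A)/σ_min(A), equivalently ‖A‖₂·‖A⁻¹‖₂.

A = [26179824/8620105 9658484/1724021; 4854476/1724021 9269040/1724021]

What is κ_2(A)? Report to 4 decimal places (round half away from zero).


139.8800

form AᵀA = [1515495381136/88354590025 568179634176/17670918005; 568179634176/17670918005 213081350416/3534183601] with trace 23676571424/305725225 and determinant 3748096/12229009
eigenvalues of AᵀA: λ = (tr ± √(tr²−4·det))/2 = 1936/25, 48400/12229009
κ = σ_max/σ_min = (44/5)/(220/3497) = 139.8800


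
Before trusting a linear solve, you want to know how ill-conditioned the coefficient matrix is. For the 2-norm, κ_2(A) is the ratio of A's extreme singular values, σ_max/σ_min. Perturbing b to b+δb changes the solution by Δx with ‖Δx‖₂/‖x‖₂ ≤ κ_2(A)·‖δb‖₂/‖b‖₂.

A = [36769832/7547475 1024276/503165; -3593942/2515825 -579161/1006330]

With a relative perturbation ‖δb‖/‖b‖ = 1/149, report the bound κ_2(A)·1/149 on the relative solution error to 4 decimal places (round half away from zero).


1.9482

form AᵀA = [2349229307524/91143006201 326277304045/30381002067; 326277304045/30381002067 181279710425/40508002756] with trace 65257009609/2157230916 and determinant 5856400/539307729
eigenvalues of AᵀA: λ = (tr ± √(tr²−4·det))/2 = 121/4, 193600/539307729
κ = σ_max/σ_min = (11/2)/(440/23223) = 290.2875
bound on ‖Δx‖/‖x‖: κ·ε = 290.2875·1/149 = 1.9482


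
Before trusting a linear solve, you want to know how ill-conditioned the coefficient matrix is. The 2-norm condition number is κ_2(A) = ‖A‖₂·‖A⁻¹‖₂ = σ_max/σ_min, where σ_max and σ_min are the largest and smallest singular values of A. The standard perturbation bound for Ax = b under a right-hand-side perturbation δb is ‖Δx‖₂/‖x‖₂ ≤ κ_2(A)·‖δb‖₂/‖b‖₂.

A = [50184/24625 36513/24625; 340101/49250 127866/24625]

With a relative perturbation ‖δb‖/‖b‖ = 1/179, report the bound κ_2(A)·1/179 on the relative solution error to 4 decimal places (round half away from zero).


1.3207

M = AᵀA = [201187881/3880900 37721673/970225; 37721673/970225 28292661/970225]. tr(M)=12574341/155236, det(M)=18225/155236
λ_max, λ_min = (12574341/155236 ± √158102734879881/24098215696)/2 = 81, 225/155236
so κ_2 = √(81 / (225/155236)) = 236.4000
perturbation bound = 236.4000·1/179 = 1.3207


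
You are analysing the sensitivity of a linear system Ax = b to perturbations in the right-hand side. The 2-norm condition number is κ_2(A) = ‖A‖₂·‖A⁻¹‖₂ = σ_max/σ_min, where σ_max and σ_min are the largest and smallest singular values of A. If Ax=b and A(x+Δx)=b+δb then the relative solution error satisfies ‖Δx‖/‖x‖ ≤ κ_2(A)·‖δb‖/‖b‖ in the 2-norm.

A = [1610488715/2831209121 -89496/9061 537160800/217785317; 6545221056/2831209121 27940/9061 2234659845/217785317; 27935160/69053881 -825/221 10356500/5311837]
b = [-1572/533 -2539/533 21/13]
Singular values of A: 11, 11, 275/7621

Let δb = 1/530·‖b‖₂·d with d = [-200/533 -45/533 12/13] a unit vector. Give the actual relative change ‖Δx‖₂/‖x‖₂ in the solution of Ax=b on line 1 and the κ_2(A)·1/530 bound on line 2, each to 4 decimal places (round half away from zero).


from the listed singular values, σ₁ = 11, σ_n = 275/7621
condition number: 11 ÷ (275/7621) = 304.8400
κ_2(A)·‖δb‖/‖b‖ = 0.5752
solve Ax = b  →  x = [-81.2090 0.0695 17.8116]
2-norm of b is 5.8310; of x, 83.1394
re-solving with b+δb shifts x by Δx of norm 0.3049
realised ‖Δx‖/‖x‖ = 0.0037
tightness: 0.0037 against a bound of 0.5752 (unrounded ratio ≈ 0.0064)

0.0037
0.5752


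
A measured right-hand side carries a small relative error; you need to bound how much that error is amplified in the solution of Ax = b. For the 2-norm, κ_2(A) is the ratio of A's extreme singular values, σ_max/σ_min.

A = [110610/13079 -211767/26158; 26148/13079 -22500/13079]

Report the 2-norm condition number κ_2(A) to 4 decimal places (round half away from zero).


AᵀA = [264996/3509 -252315/3509; -252315/3509 961461/14036]; tr = 69705/484, det = 324/121
eigenvalues of AᵀA: λ = (tr ± √(tr²−4·det))/2 = 144, 9/484
σ_max=√144=12, σ_min=√(9/484)=(3/22) → κ = 88.0000

88.0000


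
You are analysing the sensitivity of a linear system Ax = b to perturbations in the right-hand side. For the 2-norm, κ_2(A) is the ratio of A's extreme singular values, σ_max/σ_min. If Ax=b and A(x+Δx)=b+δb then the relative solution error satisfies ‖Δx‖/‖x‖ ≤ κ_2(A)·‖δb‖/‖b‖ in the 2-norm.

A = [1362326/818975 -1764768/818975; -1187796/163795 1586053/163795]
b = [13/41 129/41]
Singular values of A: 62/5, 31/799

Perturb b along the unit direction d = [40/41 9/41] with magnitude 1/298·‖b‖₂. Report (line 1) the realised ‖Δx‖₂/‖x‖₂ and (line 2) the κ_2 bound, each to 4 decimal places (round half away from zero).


0.0106
1.0725

σ_max = 62/5, σ_min = 31/799
condition number: (62/5) ÷ (31/799) = 319.6000
worst-case relative error ≤ 319.6000 × 1/298 = 1.0725
solve Ax = b  →  x = [20.4742 15.6581]
‖b‖₂ = 3.1623 and ‖x‖₂ = 25.7753
with δb = [0.0104 0.0023], A·Δx = δb → ‖Δx‖ = 0.2735
realised ‖Δx‖/‖x‖ = 0.0106
tightness: 0.0106 against a bound of 1.0725 (unrounded ratio ≈ 0.0099)


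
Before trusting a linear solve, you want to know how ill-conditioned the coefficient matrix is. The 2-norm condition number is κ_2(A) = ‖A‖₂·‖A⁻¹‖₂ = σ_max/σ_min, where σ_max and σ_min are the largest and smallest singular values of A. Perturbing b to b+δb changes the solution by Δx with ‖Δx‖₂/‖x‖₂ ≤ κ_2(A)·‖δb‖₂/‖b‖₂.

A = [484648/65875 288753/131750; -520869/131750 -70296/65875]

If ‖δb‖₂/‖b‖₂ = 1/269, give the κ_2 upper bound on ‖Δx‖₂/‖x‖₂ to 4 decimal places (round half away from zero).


AᵀA = [4189755193/60062500 305464656/15015625; 305464656/15015625 356901057/60062500]; tr = 145493/1922, det = 6365529/9610000
λ_max, λ_min = (145493/1922 ± √3306003970564/577200625)/2 = 7569/100, 841/96100
so κ_2 = √((7569/100) / (841/96100)) = 93.0000
worst-case relative error ≤ 93.0000 × 1/269 = 0.3457

0.3457


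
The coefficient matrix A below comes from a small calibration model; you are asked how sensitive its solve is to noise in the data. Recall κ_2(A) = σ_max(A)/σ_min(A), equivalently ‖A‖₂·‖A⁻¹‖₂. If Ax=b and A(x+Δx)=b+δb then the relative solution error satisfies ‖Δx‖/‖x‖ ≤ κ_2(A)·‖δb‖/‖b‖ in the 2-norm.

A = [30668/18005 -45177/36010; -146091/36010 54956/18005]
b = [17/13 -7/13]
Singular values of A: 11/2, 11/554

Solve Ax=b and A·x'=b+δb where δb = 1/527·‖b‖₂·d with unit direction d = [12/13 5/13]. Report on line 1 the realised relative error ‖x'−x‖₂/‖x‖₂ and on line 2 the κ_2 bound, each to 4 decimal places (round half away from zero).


σ_max = 11/2, σ_min = 11/554
condition number: (11/2) ÷ (11/554) = 277.0000
κ_2(A)·‖δb‖/‖b‖ = 0.5256
solve Ax = b  →  x = [30.3636 40.1818]
‖b‖₂ = 1.4142 and ‖x‖₂ = 50.3640
with δb = [0.0025 0.0010], A·Δx = δb → ‖Δx‖ = 0.1352
realised ‖Δx‖/‖x‖ = 0.0027
so the bound overstates the realised error by a factor of ≈ 195.8699 (computed from the unrounded values)

0.0027
0.5256


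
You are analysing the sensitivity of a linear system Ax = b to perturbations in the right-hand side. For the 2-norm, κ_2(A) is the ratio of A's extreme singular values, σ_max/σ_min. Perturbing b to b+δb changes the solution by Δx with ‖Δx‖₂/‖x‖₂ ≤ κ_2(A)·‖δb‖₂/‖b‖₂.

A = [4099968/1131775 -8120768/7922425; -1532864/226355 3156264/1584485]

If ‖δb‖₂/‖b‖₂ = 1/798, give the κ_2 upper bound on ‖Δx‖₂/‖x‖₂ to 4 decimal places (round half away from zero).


0.2920

form AᵀA = [261424009216/4432230625 -533730018816/31025614375; -533730018816/31025614375 1089954788416/217179300625] with trace 22239569984/347486881 and determinant 26214400/347486881
eigenvalues of AᵀA: λ = (tr ± √(tr²−4·det))/2 = 64, 409600/347486881
κ = σ_max/σ_min = 8/(640/18641) = 233.0125
κ_2(A)·‖δb‖/‖b‖ = 0.2920


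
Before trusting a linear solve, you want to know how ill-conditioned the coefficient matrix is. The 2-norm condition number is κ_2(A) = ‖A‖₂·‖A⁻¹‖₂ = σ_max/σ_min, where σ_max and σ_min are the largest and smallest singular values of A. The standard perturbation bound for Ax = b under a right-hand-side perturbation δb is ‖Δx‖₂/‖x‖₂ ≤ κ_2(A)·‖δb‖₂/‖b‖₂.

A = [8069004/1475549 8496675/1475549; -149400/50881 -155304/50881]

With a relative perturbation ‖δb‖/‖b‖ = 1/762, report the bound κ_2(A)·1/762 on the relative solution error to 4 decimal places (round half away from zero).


M = AᵀA = [290243073744/7533719209 304750649700/7533719209; 304750649700/7533719209 319992541929/7533719209]. tr(M)=725607153/8958049, det(M)=419904/8958049
eigenvalues of AᵀA: λ = (tr ± √(tr²−4·det))/2 = 81, 5184/8958049
κ_2(A) = √(λ_max/λ_min) = √(81 / (5184/8958049)) = 374.1250
perturbation bound = 374.1250·1/762 = 0.4910

0.4910


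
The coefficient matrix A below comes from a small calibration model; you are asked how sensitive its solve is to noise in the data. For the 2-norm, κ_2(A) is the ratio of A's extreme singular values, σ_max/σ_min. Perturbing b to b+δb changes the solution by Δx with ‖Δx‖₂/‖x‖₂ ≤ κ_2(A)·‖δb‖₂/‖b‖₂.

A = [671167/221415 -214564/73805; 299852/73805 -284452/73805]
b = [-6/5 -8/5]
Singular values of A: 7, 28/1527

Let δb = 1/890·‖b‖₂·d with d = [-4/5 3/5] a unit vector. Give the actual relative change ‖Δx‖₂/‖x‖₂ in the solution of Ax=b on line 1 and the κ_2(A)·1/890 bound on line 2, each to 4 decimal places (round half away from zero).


0.4289
0.4289

σ_max = 7, σ_min = 28/1527
κ = σ_max/σ_min = 7/(28/1527) = 381.7500
worst-case relative error ≤ 381.7500 × 1/890 = 0.4289
solve Ax = b  →  x = [-0.2069 0.1970]
‖b‖ = 2.0000, ‖x‖ = 0.2857
Δx = A⁻¹·δb where δb = 1/890·2.0000·d; ‖Δx‖ = 0.1226
relative error = 0.4289
realised/bound = 1 exactly: the bound is attained for this b and d


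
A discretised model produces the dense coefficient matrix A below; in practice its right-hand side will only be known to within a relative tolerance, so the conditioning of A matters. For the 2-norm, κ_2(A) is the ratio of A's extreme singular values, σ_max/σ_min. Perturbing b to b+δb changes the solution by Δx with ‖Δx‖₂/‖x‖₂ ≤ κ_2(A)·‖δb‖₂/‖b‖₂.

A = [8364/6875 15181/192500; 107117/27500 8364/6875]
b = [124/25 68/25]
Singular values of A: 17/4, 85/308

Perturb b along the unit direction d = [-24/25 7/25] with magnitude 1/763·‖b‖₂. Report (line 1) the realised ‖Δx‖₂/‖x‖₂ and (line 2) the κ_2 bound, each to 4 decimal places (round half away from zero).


largest singular value 17/4, smallest 85/308
condition number: (17/4) ÷ (85/308) = 15.4000
κ_2(A)·‖δb‖/‖b‖ = 0.0202
solve Ax = b  →  x = [4.9619 -13.6508]
‖b‖₂ = 5.6569 and ‖x‖₂ = 14.5246
δb = ε·‖b‖·d = [-0.0071 0.0021]; solving A·Δx = δb gives ‖Δx‖ = 0.0269
relative error = 0.0018
so the bound overstates the realised error by a factor of ≈ 10.9124 (computed from the unrounded values)

0.0018
0.0202


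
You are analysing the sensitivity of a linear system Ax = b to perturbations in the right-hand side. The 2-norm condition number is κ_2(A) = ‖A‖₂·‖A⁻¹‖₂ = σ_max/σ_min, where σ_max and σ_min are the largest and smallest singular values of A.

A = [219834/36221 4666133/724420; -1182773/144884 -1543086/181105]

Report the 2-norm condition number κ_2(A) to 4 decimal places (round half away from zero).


AᵀA = [2172183770425/20991373456 142544756970/1311960841; 142544756970/1311960841 2394825105121/20991373456]; tr = 2715225253/12480008, det = 302934025/399360256
λ_max, λ_min = (2715225253/12480008 ± √460748474821686249/9734412480004)/2 = 3481/16, 87025/24960016
σ_max=√(3481/16)=(59/4), σ_min=√(87025/24960016)=(295/4996) → κ = 249.8000

249.8000


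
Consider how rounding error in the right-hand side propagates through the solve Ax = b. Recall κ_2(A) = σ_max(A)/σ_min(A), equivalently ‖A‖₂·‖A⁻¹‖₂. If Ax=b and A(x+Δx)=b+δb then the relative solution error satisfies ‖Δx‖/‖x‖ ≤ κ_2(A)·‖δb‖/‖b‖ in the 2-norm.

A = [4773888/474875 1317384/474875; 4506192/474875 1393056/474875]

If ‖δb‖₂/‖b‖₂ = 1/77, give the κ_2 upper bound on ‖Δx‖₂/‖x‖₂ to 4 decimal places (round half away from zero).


AᵀA = [51243487488/268140625 14942237184/268140625; 14942237184/268140625 4371112512/268140625]; tr = 17796672/85805, det = 107495424/10725625
char-poly roots: 5184/25 and 20736/429025
κ_2(A) = √(λ_max/λ_min) = √((5184/25) / (20736/429025)) = 65.5000
worst-case relative error ≤ 65.5000 × 1/77 = 0.8506

0.8506


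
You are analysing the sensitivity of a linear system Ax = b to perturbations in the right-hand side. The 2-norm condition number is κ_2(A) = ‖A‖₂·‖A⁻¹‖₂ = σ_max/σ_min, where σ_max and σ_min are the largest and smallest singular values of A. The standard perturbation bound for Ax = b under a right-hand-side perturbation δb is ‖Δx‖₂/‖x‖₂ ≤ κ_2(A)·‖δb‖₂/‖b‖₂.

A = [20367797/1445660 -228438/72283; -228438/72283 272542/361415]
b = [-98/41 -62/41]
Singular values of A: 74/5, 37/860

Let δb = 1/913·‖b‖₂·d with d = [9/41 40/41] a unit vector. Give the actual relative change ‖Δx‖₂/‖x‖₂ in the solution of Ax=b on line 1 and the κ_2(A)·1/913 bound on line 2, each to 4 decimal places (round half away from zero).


σ_max = 74/5, σ_min = 37/860
κ_2(A) = (74/5) / (37/860) = 344.0000
κ_2(A)·‖δb‖/‖b‖ = 0.3768
solve Ax = b  →  x = [-10.3362 -45.3230]
‖b‖₂ = 2.8284 and ‖x‖₂ = 46.4867
δb = ε·‖b‖·d = [0.0007 0.0030]; solving A·Δx = δb gives ‖Δx‖ = 0.0720
relative error = 0.0015
realised/bound (from unrounded values) ≈ 0.0041

0.0015
0.3768


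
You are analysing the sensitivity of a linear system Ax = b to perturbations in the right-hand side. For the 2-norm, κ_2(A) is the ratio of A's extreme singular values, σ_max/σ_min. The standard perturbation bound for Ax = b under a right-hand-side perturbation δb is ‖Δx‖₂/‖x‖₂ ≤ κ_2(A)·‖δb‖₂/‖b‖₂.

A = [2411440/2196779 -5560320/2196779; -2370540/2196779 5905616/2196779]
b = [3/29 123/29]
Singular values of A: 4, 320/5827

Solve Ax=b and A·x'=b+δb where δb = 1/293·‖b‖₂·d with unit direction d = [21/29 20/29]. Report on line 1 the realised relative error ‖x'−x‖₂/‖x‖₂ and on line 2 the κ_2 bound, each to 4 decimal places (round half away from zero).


σ_max = 4, σ_min = 320/5827
κ_2(A) = 4 / (320/5827) = 72.8375
perturbation bound = 72.8375·1/293 = 0.2486
solve Ax = b  →  x = [50.1375 21.7031]
2-norm of b is 4.2426; of x, 54.6333
with δb = [0.0105 0.0100], A·Δx = δb → ‖Δx‖ = 0.2637
dividing the unrounded norms, ‖Δx‖/‖x‖ = 0.0048
realised/bound (from unrounded values) ≈ 0.0194

0.0048
0.2486


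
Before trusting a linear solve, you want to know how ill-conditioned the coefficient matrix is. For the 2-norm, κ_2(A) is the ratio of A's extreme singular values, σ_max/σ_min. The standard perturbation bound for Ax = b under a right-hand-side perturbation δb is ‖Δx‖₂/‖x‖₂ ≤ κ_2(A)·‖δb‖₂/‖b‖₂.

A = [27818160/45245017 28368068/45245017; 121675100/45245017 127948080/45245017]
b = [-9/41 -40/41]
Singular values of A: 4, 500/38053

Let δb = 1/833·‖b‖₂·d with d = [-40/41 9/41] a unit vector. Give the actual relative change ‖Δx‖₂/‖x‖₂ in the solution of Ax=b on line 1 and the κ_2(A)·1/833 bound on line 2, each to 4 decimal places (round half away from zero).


σ_max = 4, σ_min = 500/38053
κ = σ_max/σ_min = 4/(500/38053) = 304.4240
worst-case relative error ≤ 304.4240 × 1/833 = 0.3655
solve Ax = b  →  x = [-0.1724 -0.1810]
2-norm of b is 1.0000; of x, 0.2500
Δx = A⁻¹·δb where δb = 1/833·1.0000·d; ‖Δx‖ = 0.0914
relative error = 0.3655
realised/bound = 1 exactly: the bound is attained for this b and d

0.3655
0.3655


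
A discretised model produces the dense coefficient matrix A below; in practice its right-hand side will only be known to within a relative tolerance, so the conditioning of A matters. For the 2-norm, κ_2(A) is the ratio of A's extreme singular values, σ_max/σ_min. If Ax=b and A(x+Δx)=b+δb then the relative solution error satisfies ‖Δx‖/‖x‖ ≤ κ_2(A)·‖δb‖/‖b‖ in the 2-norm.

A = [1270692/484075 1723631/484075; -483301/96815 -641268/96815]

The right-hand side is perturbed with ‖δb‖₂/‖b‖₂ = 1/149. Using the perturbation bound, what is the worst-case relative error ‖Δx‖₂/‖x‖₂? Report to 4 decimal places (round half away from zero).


form AᵀA = [25792922401/810825625 34388722368/810825625; 34388722368/810825625 45853010449/810825625] with trace 2865837314/32433025 and determinant 4879681/32433025
λ_max, λ_min = (2865837314/32433025 ± √8212390459051274496/1051901110650625)/2 = 2209/25, 2209/1297321
so κ_2 = √((2209/25) / (2209/1297321)) = 227.8000
worst-case relative error ≤ 227.8000 × 1/149 = 1.5289

1.5289


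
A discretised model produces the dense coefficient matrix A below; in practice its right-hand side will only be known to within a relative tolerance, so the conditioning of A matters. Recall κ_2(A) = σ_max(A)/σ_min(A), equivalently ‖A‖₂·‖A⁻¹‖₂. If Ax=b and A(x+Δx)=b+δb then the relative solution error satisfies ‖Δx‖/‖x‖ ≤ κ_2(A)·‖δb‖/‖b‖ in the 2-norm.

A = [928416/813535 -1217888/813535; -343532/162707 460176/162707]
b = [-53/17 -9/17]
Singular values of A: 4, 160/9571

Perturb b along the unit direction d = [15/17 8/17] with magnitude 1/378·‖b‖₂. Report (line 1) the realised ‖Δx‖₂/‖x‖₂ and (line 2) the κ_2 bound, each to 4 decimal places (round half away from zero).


largest singular value 4, smallest 160/9571
κ_2(A) = 4 / (160/9571) = 239.2750
perturbation bound = 239.2750·1/378 = 0.6330
solve Ax = b  →  x = [-143.7150 -107.4738]
‖b‖ = 3.1623, ‖x‖ = 179.4564
re-solving with b+δb shifts x by Δx of norm 0.5004
realised ‖Δx‖/‖x‖ = 0.0028
realised/bound (from unrounded values) ≈ 0.0044

0.0028
0.6330
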